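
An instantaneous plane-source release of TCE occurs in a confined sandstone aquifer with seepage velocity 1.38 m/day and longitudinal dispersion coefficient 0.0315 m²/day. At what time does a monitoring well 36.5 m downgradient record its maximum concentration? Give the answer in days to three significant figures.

26.4 days

For the 1D instantaneous-source solution, setting ∂C/∂t = 0 at fixed x gives v²t² + 2Dt − x² = 0, so t = (√(D² + v²x²) − D)/v².
√(D² + v²x²) = √(0.0315² + 1.38² × 36.5²) = 50.37; v² = 1.9044.
t = (50.37 − 0.0315)/1.9044 = 26.4 days (vs. the pure-advection estimate x/v = 26.4 d).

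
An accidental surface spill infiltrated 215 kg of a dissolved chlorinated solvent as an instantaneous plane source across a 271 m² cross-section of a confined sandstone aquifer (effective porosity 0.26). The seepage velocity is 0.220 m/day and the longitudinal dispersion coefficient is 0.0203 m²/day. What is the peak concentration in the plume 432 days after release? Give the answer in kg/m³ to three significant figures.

0.291 kg/m³

The peak of an instantaneous 1D plume sits at x = vt; there the Gaussian factor is 1 and C_max = M/(n_e·A·√(4πDt)), where n_e·A is the pore area the mass is dissolved in.
√(4πDt) = √(4π × 0.0203 × 432) = 10.50 m, so C_max = 215/(0.26 × 271 × 10.50) = 0.291 kg/m³.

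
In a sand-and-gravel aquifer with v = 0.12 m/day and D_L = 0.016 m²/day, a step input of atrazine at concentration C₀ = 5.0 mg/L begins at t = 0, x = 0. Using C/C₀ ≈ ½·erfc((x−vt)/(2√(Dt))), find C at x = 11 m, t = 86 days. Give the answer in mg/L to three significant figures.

For a continuous step input, C/C₀ ≈ ½·erfc((x−vt)/(2√(Dt))).
vt = 0.12 × 86 = 10.32 m and 2√(Dt) = 2√(0.016 × 86) = 2.346 m.
Argument (x−vt)/(2√(Dt)) = (11 − 10.32)/2.346 = 0.2899; ½·erfc(0.2899) = 0.3409.
C = 5.0 × 0.3409 = 1.70 mg/L.

1.70 mg/L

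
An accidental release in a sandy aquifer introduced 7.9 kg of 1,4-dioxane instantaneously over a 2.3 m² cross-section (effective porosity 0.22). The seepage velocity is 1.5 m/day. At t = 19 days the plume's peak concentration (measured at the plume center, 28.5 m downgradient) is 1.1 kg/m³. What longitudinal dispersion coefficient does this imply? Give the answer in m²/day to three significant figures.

At the plume center C_max = M/(n_e·A·√(4πDt)), so D = M²/(4πt·(n_e·A·C_max)²).
n_e·A·C_max = 0.22 × 2.3 × 1.1 = 0.5566 kg/m.
D = 7.9²/(4π × 19 × 0.5566²) = 0.844 m²/day.

0.844 m²/day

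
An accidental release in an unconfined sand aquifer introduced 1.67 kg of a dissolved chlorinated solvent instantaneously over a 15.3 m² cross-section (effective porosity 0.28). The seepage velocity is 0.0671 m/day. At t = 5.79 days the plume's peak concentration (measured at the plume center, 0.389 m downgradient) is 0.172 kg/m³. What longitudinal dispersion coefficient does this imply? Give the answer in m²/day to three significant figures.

At the plume center C_max = M/(n_e·A·√(4πDt)), so D = M²/(4πt·(n_e·A·C_max)²).
n_e·A·C_max = 0.28 × 15.3 × 0.172 = 0.7368 kg/m.
D = 1.67²/(4π × 5.79 × 0.7368²) = 0.0706 m²/day.

0.0706 m²/day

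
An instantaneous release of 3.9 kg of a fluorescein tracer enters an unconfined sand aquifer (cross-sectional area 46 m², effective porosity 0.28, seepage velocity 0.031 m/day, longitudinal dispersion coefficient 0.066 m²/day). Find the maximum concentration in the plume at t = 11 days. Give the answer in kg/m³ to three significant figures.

The peak of an instantaneous 1D plume sits at x = vt; there the Gaussian factor is 1 and C_max = M/(n_e·A·√(4πDt)), where n_e·A is the pore area the mass is dissolved in.
√(4πDt) = √(4π × 0.066 × 11) = 3.020 m, so C_max = 3.9/(0.28 × 46 × 3.020) = 0.100 kg/m³.

0.100 kg/m³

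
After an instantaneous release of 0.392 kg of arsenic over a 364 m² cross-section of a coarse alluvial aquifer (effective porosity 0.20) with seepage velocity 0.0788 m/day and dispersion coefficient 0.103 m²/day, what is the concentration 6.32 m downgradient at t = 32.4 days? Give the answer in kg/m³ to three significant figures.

0.000287 kg/m³

For an instantaneous plane source, C(x,t) = M/(n_e·A·√(4πDt)) · exp(−(x−vt)²/(4Dt)), with n_e·A the pore (flow) area.
Plume center vt = 0.0788 × 32.4 = 2.55312 m, so the well at 6.32 m is 3.76688 m downgradient of the peak.
√(4πDt) = 6.476 m, giving peak height M/(n_e·A·√(4πDt)) = 0.392/(0.20 × 364 × 6.476) = 0.0008315 kg/m³.
(x−vt)²/(4Dt) = (3.76688)²/(4 × 0.103 × 32.4) = 1.063; exp(−1.063) = 0.3454.
C = 0.0008315 × 0.3454 = 0.000287 kg/m³.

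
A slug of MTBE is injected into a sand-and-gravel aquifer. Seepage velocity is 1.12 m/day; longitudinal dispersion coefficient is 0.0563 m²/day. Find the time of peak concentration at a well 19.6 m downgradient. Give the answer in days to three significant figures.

17.5 days

For the 1D instantaneous-source solution, setting ∂C/∂t = 0 at fixed x gives v²t² + 2Dt − x² = 0, so t = (√(D² + v²x²) − D)/v².
√(D² + v²x²) = √(0.0563² + 1.12² × 19.6²) = 21.95; v² = 1.2544.
t = (21.95 − 0.0563)/1.2544 = 17.5 days (vs. the pure-advection estimate x/v = 17.5 d).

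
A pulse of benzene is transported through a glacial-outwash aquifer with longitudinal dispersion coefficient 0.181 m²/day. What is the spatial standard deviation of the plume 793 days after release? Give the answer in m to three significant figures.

16.9 m

Dispersive spreading gives a Gaussian with σ² = 2Dt; advection only shifts the center.
σ = √(2 × 0.181 × 793) = 16.9 m.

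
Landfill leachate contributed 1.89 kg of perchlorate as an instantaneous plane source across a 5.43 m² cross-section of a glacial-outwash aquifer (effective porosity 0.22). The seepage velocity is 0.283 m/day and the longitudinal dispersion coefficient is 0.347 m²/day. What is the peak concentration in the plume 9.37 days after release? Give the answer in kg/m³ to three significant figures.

0.248 kg/m³

The peak of an instantaneous 1D plume sits at x = vt; there the Gaussian factor is 1 and C_max = M/(n_e·A·√(4πDt)), where n_e·A is the pore area the mass is dissolved in.
√(4πDt) = √(4π × 0.347 × 9.37) = 6.392 m, so C_max = 1.89/(0.22 × 5.43 × 6.392) = 0.248 kg/m³.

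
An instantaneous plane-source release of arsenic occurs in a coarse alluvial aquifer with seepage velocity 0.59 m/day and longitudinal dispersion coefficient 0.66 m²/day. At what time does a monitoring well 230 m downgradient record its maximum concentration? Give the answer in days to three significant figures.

388 days

For the 1D instantaneous-source solution, setting ∂C/∂t = 0 at fixed x gives v²t² + 2Dt − x² = 0, so t = (√(D² + v²x²) − D)/v².
√(D² + v²x²) = √(0.66² + 0.59² × 230²) = 135.7; v² = 0.3481.
t = (135.7 − 0.66)/0.3481 = 388 days (vs. the pure-advection estimate x/v = 390 d).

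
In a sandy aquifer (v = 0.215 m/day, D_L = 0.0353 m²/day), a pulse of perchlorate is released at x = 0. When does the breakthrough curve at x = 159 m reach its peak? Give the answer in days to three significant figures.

For the 1D instantaneous-source solution, setting ∂C/∂t = 0 at fixed x gives v²t² + 2Dt − x² = 0, so t = (√(D² + v²x²) − D)/v².
√(D² + v²x²) = √(0.0353² + 0.215² × 159²) = 34.19; v² = 0.046225.
t = (34.19 − 0.0353)/0.046225 = 739 days (vs. the pure-advection estimate x/v = 740 d).

739 days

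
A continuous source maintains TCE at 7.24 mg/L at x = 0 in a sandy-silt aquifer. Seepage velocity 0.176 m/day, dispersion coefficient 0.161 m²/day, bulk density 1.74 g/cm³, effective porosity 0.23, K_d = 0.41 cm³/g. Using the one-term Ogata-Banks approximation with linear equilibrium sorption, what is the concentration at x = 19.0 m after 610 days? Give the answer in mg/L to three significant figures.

Retardation factor R = 1 + ρ_b·K_d/n = 1 + 1.74 × 0.41/0.23 = 4.102.
Sorption retards both mechanisms: v_R = v/R = 0.04291 m/day, D_R = D/R = 0.03925 m²/day.
v_R·t = 0.04291 × 610 = 26.1751 m; 2√(D_R t) = 9.786 m; argument = (19.0 − 26.1751)/9.786 = -0.7332.
C = C₀ × ½·erfc(-0.7332) = 7.24 × 0.8501 = 6.15 mg/L.

6.15 mg/L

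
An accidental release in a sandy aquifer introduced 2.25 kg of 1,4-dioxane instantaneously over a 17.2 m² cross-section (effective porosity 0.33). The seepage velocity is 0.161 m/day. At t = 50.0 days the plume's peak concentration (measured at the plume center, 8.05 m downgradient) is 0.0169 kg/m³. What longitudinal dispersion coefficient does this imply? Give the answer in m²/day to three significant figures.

At the plume center C_max = M/(n_e·A·√(4πDt)), so D = M²/(4πt·(n_e·A·C_max)²).
n_e·A·C_max = 0.33 × 17.2 × 0.0169 = 0.09592 kg/m.
D = 2.25²/(4π × 50.0 × 0.09592²) = 0.876 m²/day.

0.876 m²/day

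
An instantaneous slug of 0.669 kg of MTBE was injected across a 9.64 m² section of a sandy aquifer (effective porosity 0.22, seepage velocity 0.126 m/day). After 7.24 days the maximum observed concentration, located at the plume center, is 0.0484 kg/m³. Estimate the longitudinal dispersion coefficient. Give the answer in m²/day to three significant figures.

At the plume center C_max = M/(n_e·A·√(4πDt)), so D = M²/(4πt·(n_e·A·C_max)²).
n_e·A·C_max = 0.22 × 9.64 × 0.0484 = 0.1026 kg/m.
D = 0.669²/(4π × 7.24 × 0.1026²) = 0.467 m²/day.

0.467 m²/day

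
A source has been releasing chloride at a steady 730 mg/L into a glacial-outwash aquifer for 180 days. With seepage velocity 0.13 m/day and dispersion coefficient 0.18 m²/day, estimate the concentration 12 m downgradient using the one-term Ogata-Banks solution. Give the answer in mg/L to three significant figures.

For a continuous step input, C/C₀ ≈ ½·erfc((x−vt)/(2√(Dt))).
vt = 0.13 × 180 = 23.4 m and 2√(Dt) = 2√(0.18 × 180) = 11.38 m.
Argument (x−vt)/(2√(Dt)) = (12 − 23.4)/11.38 = -1.002; ½·erfc(-1.002) = 0.9218.
C = 730 × 0.9218 = 673 mg/L.

673 mg/L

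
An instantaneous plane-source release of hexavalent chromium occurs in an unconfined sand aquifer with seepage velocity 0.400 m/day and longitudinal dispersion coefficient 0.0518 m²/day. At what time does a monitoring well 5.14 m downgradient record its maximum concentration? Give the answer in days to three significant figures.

12.5 days

For the 1D instantaneous-source solution, setting ∂C/∂t = 0 at fixed x gives v²t² + 2Dt − x² = 0, so t = (√(D² + v²x²) − D)/v².
√(D² + v²x²) = √(0.0518² + 0.400² × 5.14²) = 2.057; v² = 0.16.
t = (2.057 − 0.0518)/0.16 = 12.5 days (vs. the pure-advection estimate x/v = 12.8 d).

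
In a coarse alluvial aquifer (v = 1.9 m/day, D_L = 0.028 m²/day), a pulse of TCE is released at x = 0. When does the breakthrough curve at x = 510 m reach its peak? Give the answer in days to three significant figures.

268 days

For the 1D instantaneous-source solution, setting ∂C/∂t = 0 at fixed x gives v²t² + 2Dt − x² = 0, so t = (√(D² + v²x²) − D)/v².
√(D² + v²x²) = √(0.028² + 1.9² × 510²) = 969.0; v² = 3.61.
t = (969.0 − 0.028)/3.61 = 268 days (vs. the pure-advection estimate x/v = 268 d).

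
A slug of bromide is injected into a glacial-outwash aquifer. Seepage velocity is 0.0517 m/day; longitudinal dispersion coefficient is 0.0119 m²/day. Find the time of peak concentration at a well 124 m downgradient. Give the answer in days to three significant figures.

2390 days

For the 1D instantaneous-source solution, setting ∂C/∂t = 0 at fixed x gives v²t² + 2Dt − x² = 0, so t = (√(D² + v²x²) − D)/v².
√(D² + v²x²) = √(0.0119² + 0.0517² × 124²) = 6.411; v² = 0.00267289.
t = (6.411 − 0.0119)/0.00267289 = 2390 days (vs. the pure-advection estimate x/v = 2400 d).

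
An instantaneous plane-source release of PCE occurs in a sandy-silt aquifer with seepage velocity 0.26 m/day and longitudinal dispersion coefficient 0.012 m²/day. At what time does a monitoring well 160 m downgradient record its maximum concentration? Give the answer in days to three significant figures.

615 days

For the 1D instantaneous-source solution, setting ∂C/∂t = 0 at fixed x gives v²t² + 2Dt − x² = 0, so t = (√(D² + v²x²) − D)/v².
√(D² + v²x²) = √(0.012² + 0.26² × 160²) = 41.60; v² = 0.0676.
t = (41.60 − 0.012)/0.0676 = 615 days (vs. the pure-advection estimate x/v = 615 d).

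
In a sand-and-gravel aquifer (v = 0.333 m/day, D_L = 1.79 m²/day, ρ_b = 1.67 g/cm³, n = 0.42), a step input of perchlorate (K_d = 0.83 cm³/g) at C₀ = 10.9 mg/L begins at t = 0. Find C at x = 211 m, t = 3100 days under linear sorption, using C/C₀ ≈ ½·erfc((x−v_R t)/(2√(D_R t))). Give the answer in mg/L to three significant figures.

7.81 mg/L

Retardation factor R = 1 + ρ_b·K_d/n = 1 + 1.67 × 0.83/0.42 = 4.300.
Sorption retards both mechanisms: v_R = v/R = 0.07744 m/day, D_R = D/R = 0.4163 m²/day.
v_R·t = 0.07744 × 3100 = 240.064 m; 2√(D_R t) = 71.85 m; argument = (211 − 240.064)/71.85 = -0.4045.
C = C₀ × ½·erfc(-0.4045) = 10.9 × 0.7164 = 7.81 mg/L.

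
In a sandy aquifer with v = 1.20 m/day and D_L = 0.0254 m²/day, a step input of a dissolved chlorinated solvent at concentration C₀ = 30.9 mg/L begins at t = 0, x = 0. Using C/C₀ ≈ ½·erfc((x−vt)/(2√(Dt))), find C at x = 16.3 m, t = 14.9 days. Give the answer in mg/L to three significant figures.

For a continuous step input, C/C₀ ≈ ½·erfc((x−vt)/(2√(Dt))).
vt = 1.20 × 14.9 = 17.88 m and 2√(Dt) = 2√(0.0254 × 14.9) = 1.230 m.
Argument (x−vt)/(2√(Dt)) = (16.3 − 17.88)/1.230 = -1.285; ½·erfc(-1.285) = 0.9654.
C = 30.9 × 0.9654 = 29.8 mg/L.

29.8 mg/L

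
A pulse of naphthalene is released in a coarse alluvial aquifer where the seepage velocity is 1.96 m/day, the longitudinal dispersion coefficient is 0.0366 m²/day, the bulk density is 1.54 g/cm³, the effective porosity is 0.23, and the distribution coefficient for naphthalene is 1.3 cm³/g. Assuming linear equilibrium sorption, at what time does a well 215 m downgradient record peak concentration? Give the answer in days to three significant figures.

Retardation factor R = 1 + ρ_b·K_d/n = 1 + 1.54 × 1.3/0.23 = 9.704.
Sorption retards both mechanisms: v_R = v/R = 0.2020 m/day, D_R = D/R = 0.003772 m²/day.
Peak time from v_R²t² + 2D_R t − x² = 0: t = (√(D_R² + v_R²x²) − D_R)/v_R².
√(D_R² + v_R²x²) = √(0.003772² + 0.2020² × 215²) = 43.43; v_R² = 0.04080.
t = (43.43 − 0.003772)/0.04080 = 1060 days.

1060 days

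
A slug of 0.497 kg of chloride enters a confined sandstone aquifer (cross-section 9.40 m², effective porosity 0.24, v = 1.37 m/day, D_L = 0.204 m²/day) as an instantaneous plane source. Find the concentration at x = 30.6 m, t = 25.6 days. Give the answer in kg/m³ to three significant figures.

For an instantaneous plane source, C(x,t) = M/(n_e·A·√(4πDt)) · exp(−(x−vt)²/(4Dt)), with n_e·A the pore (flow) area.
Plume center vt = 1.37 × 25.6 = 35.072 m, so the well at 30.6 m is 4.472 m upgradient of the peak.
√(4πDt) = 8.101 m, giving peak height M/(n_e·A·√(4πDt)) = 0.497/(0.24 × 9.40 × 8.101) = 0.02719 kg/m³.
(x−vt)²/(4Dt) = (-4.472)²/(4 × 0.204 × 25.6) = 0.9574; exp(−0.9574) = 0.3839.
C = 0.02719 × 0.3839 = 0.0104 kg/m³.

0.0104 kg/m³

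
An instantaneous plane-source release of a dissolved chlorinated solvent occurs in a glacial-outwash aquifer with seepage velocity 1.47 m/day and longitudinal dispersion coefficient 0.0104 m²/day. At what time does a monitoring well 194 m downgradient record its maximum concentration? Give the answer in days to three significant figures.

For the 1D instantaneous-source solution, setting ∂C/∂t = 0 at fixed x gives v²t² + 2Dt − x² = 0, so t = (√(D² + v²x²) − D)/v².
√(D² + v²x²) = √(0.0104² + 1.47² × 194²) = 285.2; v² = 2.1609.
t = (285.2 − 0.0104)/2.1609 = 132 days (vs. the pure-advection estimate x/v = 132 d).

132 days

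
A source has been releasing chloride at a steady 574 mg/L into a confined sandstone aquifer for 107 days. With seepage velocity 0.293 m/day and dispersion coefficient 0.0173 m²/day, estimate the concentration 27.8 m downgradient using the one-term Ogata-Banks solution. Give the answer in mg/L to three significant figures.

555 mg/L

For a continuous step input, C/C₀ ≈ ½·erfc((x−vt)/(2√(Dt))).
vt = 0.293 × 107 = 31.351 m and 2√(Dt) = 2√(0.0173 × 107) = 2.721 m.
Argument (x−vt)/(2√(Dt)) = (27.8 − 31.351)/2.721 = -1.305; ½·erfc(-1.305) = 0.9675.
C = 574 × 0.9675 = 555 mg/L.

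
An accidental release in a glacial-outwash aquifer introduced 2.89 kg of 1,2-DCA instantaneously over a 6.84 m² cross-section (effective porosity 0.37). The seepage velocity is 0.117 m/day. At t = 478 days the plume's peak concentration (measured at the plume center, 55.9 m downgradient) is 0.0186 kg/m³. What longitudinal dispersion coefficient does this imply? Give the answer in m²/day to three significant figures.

At the plume center C_max = M/(n_e·A·√(4πDt)), so D = M²/(4πt·(n_e·A·C_max)²).
n_e·A·C_max = 0.37 × 6.84 × 0.0186 = 0.04707 kg/m.
D = 2.89²/(4π × 478 × 0.04707²) = 0.628 m²/day.

0.628 m²/day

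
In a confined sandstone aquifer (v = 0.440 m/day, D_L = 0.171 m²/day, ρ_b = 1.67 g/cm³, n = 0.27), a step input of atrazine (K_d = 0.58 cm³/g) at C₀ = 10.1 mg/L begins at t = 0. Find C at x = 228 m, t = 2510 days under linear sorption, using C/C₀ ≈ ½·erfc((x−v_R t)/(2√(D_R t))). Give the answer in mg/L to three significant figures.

Retardation factor R = 1 + ρ_b·K_d/n = 1 + 1.67 × 0.58/0.27 = 4.587.
Sorption retards both mechanisms: v_R = v/R = 0.09592 m/day, D_R = D/R = 0.03728 m²/day.
v_R·t = 0.09592 × 2510 = 240.7592 m; 2√(D_R t) = 19.35 m; argument = (228 − 240.7592)/19.35 = -0.6594.
C = C₀ × ½·erfc(-0.6594) = 10.1 × 0.8245 = 8.33 mg/L.

8.33 mg/L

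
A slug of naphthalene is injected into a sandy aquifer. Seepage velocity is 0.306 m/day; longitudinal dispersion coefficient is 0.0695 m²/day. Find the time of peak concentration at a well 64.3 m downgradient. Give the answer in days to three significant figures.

For the 1D instantaneous-source solution, setting ∂C/∂t = 0 at fixed x gives v²t² + 2Dt − x² = 0, so t = (√(D² + v²x²) − D)/v².
√(D² + v²x²) = √(0.0695² + 0.306² × 64.3²) = 19.68; v² = 0.093636.
t = (19.68 − 0.0695)/0.093636 = 209 days (vs. the pure-advection estimate x/v = 210 d).

209 days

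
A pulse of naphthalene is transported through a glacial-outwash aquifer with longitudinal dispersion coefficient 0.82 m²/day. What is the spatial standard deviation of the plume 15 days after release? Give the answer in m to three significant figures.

4.96 m

Dispersive spreading gives a Gaussian with σ² = 2Dt; advection only shifts the center.
σ = √(2 × 0.82 × 15) = 4.96 m.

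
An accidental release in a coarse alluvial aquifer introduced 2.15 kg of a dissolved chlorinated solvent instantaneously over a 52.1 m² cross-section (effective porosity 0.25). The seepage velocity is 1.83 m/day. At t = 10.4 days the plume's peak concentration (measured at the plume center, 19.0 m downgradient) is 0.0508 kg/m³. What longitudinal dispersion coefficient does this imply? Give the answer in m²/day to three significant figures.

0.0808 m²/day

At the plume center C_max = M/(n_e·A·√(4πDt)), so D = M²/(4πt·(n_e·A·C_max)²).
n_e·A·C_max = 0.25 × 52.1 × 0.0508 = 0.6617 kg/m.
D = 2.15²/(4π × 10.4 × 0.6617²) = 0.0808 m²/day.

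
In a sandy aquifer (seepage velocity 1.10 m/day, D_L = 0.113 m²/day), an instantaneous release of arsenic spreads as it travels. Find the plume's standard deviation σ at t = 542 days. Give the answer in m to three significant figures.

Dispersive spreading gives a Gaussian with σ² = 2Dt; advection only shifts the center.
σ = √(2 × 0.113 × 542) = 11.1 m.

11.1 m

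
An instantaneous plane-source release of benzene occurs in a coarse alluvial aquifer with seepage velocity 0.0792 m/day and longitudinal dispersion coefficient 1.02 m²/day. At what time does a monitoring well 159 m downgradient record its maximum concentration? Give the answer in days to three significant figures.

1850 days

For the 1D instantaneous-source solution, setting ∂C/∂t = 0 at fixed x gives v²t² + 2Dt − x² = 0, so t = (√(D² + v²x²) − D)/v².
√(D² + v²x²) = √(1.02² + 0.0792² × 159²) = 12.63; v² = 0.00627264.
t = (12.63 − 1.02)/0.00627264 = 1850 days (vs. the pure-advection estimate x/v = 2010 d).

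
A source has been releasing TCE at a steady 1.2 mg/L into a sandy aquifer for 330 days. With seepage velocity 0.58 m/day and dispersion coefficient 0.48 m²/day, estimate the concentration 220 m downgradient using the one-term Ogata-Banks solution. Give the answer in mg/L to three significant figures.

0.0649 mg/L

For a continuous step input, C/C₀ ≈ ½·erfc((x−vt)/(2√(Dt))).
vt = 0.58 × 330 = 191.4 m and 2√(Dt) = 2√(0.48 × 330) = 25.17 m.
Argument (x−vt)/(2√(Dt)) = (220 − 191.4)/25.17 = 1.136; ½·erfc(1.136) = 0.05408.
C = 1.2 × 0.05408 = 0.0649 mg/L.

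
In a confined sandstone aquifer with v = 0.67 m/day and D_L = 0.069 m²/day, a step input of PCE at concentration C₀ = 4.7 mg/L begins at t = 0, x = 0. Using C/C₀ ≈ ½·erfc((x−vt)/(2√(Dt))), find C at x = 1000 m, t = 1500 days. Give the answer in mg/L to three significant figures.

2.99 mg/L

For a continuous step input, C/C₀ ≈ ½·erfc((x−vt)/(2√(Dt))).
vt = 0.67 × 1500 = 1005 m and 2√(Dt) = 2√(0.069 × 1500) = 20.35 m.
Argument (x−vt)/(2√(Dt)) = (1000 − 1005)/20.35 = -0.2457; ½·erfc(-0.2457) = 0.6359.
C = 4.7 × 0.6359 = 2.99 mg/L.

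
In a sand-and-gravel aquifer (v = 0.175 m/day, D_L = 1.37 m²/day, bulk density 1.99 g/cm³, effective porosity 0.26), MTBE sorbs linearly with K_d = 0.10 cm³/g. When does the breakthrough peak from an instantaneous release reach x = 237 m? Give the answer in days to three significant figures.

Retardation factor R = 1 + ρ_b·K_d/n = 1 + 1.99 × 0.10/0.26 = 1.765.
Sorption retards both mechanisms: v_R = v/R = 0.09915 m/day, D_R = D/R = 0.7762 m²/day.
Peak time from v_R²t² + 2D_R t − x² = 0: t = (√(D_R² + v_R²x²) − D_R)/v_R².
√(D_R² + v_R²x²) = √(0.7762² + 0.09915² × 237²) = 23.51; v_R² = 0.009831.
t = (23.51 − 0.7762)/0.009831 = 2310 days.

2310 days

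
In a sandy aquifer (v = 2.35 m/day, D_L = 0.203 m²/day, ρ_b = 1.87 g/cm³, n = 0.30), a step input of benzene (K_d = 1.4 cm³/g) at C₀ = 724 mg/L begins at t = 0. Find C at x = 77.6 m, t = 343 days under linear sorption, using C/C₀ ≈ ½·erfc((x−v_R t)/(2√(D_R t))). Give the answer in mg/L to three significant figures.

665 mg/L

Retardation factor R = 1 + ρ_b·K_d/n = 1 + 1.87 × 1.4/0.30 = 9.727.
Sorption retards both mechanisms: v_R = v/R = 0.2416 m/day, D_R = D/R = 0.02087 m²/day.
v_R·t = 0.2416 × 343 = 82.8688 m; 2√(D_R t) = 5.351 m; argument = (77.6 − 82.8688)/5.351 = -0.9846.
C = C₀ × ½·erfc(-0.9846) = 724 × 0.9181 = 665 mg/L.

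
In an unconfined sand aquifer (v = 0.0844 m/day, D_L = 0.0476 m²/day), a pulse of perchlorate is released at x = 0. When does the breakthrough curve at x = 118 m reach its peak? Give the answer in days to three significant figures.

For the 1D instantaneous-source solution, setting ∂C/∂t = 0 at fixed x gives v²t² + 2Dt − x² = 0, so t = (√(D² + v²x²) − D)/v².
√(D² + v²x²) = √(0.0476² + 0.0844² × 118²) = 9.959; v² = 0.00712336.
t = (9.959 − 0.0476)/0.00712336 = 1390 days (vs. the pure-advection estimate x/v = 1400 d).

1390 days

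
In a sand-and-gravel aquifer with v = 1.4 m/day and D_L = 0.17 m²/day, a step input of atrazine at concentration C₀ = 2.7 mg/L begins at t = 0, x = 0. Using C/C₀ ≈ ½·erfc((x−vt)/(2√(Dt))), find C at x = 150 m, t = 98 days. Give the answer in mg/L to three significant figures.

For a continuous step input, C/C₀ ≈ ½·erfc((x−vt)/(2√(Dt))).
vt = 1.4 × 98 = 137.2 m and 2√(Dt) = 2√(0.17 × 98) = 8.163 m.
Argument (x−vt)/(2√(Dt)) = (150 − 137.2)/8.163 = 1.568; ½·erfc(1.568) = 0.01329.
C = 2.7 × 0.01329 = 0.0359 mg/L.

0.0359 mg/L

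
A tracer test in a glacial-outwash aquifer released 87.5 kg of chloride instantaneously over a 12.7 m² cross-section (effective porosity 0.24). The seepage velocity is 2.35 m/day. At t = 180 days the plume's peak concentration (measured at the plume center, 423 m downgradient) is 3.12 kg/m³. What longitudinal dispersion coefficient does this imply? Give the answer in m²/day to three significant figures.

At the plume center C_max = M/(n_e·A·√(4πDt)), so D = M²/(4πt·(n_e·A·C_max)²).
n_e·A·C_max = 0.24 × 12.7 × 3.12 = 9.510 kg/m.
D = 87.5²/(4π × 180 × 9.510²) = 0.0374 m²/day.

0.0374 m²/day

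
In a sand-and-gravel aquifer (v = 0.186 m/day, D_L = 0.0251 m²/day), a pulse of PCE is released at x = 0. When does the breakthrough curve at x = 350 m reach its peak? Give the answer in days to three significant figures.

For the 1D instantaneous-source solution, setting ∂C/∂t = 0 at fixed x gives v²t² + 2Dt − x² = 0, so t = (√(D² + v²x²) − D)/v².
√(D² + v²x²) = √(0.0251² + 0.186² × 350²) = 65.10; v² = 0.034596.
t = (65.10 − 0.0251)/0.034596 = 1880 days (vs. the pure-advection estimate x/v = 1880 d).

1880 days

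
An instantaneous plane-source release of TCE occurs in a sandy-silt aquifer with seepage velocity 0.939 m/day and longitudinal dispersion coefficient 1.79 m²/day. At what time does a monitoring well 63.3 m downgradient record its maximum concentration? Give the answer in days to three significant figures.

For the 1D instantaneous-source solution, setting ∂C/∂t = 0 at fixed x gives v²t² + 2Dt − x² = 0, so t = (√(D² + v²x²) − D)/v².
√(D² + v²x²) = √(1.79² + 0.939² × 63.3²) = 59.47; v² = 0.881721.
t = (59.47 − 1.79)/0.881721 = 65.4 days (vs. the pure-advection estimate x/v = 67.4 d).

65.4 days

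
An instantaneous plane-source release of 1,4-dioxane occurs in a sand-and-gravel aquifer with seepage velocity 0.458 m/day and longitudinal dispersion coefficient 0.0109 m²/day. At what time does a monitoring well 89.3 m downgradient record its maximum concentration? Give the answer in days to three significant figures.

195 days

For the 1D instantaneous-source solution, setting ∂C/∂t = 0 at fixed x gives v²t² + 2Dt − x² = 0, so t = (√(D² + v²x²) − D)/v².
√(D² + v²x²) = √(0.0109² + 0.458² × 89.3²) = 40.90; v² = 0.209764.
t = (40.90 − 0.0109)/0.209764 = 195 days (vs. the pure-advection estimate x/v = 195 d).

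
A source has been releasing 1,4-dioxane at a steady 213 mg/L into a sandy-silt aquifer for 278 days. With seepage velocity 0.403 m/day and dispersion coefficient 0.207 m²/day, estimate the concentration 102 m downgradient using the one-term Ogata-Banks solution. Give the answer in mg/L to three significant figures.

For a continuous step input, C/C₀ ≈ ½·erfc((x−vt)/(2√(Dt))).
vt = 0.403 × 278 = 112.034 m and 2√(Dt) = 2√(0.207 × 278) = 15.17 m.
Argument (x−vt)/(2√(Dt)) = (102 − 112.034)/15.17 = -0.6614; ½·erfc(-0.6614) = 0.8252.
C = 213 × 0.8252 = 176 mg/L.

176 mg/L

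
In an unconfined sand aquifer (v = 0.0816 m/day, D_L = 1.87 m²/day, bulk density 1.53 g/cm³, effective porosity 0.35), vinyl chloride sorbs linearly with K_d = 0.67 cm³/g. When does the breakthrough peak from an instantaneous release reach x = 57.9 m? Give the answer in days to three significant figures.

Retardation factor R = 1 + ρ_b·K_d/n = 1 + 1.53 × 0.67/0.35 = 3.929.
Sorption retards both mechanisms: v_R = v/R = 0.02077 m/day, D_R = D/R = 0.4759 m²/day.
Peak time from v_R²t² + 2D_R t − x² = 0: t = (√(D_R² + v_R²x²) − D_R)/v_R².
√(D_R² + v_R²x²) = √(0.4759² + 0.02077² × 57.9²) = 1.293; v_R² = 0.0004314.
t = (1.293 − 0.4759)/0.0004314 = 1890 days.

1890 days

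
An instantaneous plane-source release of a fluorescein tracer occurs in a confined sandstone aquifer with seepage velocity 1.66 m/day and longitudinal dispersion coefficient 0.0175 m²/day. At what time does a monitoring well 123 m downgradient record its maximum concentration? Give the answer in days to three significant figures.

For the 1D instantaneous-source solution, setting ∂C/∂t = 0 at fixed x gives v²t² + 2Dt − x² = 0, so t = (√(D² + v²x²) − D)/v².
√(D² + v²x²) = √(0.0175² + 1.66² × 123²) = 204.2; v² = 2.7556.
t = (204.2 − 0.0175)/2.7556 = 74.1 days (vs. the pure-advection estimate x/v = 74.1 d).

74.1 days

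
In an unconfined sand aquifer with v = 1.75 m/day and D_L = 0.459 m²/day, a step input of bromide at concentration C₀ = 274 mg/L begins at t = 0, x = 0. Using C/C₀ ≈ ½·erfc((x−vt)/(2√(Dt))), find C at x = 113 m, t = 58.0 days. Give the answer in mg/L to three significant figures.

For a continuous step input, C/C₀ ≈ ½·erfc((x−vt)/(2√(Dt))).
vt = 1.75 × 58.0 = 101.5 m and 2√(Dt) = 2√(0.459 × 58.0) = 10.32 m.
Argument (x−vt)/(2√(Dt)) = (113 − 101.5)/10.32 = 1.114; ½·erfc(1.114) = 0.05758.
C = 274 × 0.05758 = 15.8 mg/L.

15.8 mg/L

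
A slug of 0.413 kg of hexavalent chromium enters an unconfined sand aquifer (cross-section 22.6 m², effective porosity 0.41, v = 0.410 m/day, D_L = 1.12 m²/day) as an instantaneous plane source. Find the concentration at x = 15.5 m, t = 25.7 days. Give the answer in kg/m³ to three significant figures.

For an instantaneous plane source, C(x,t) = M/(n_e·A·√(4πDt)) · exp(−(x−vt)²/(4Dt)), with n_e·A the pore (flow) area.
Plume center vt = 0.410 × 25.7 = 10.537 m, so the well at 15.5 m is 4.963 m downgradient of the peak.
√(4πDt) = 19.02 m, giving peak height M/(n_e·A·√(4πDt)) = 0.413/(0.41 × 22.6 × 19.02) = 0.002343 kg/m³.
(x−vt)²/(4Dt) = (4.963)²/(4 × 1.12 × 25.7) = 0.2139; exp(−0.2139) = 0.8074.
C = 0.002343 × 0.8074 = 0.00189 kg/m³.

0.00189 kg/m³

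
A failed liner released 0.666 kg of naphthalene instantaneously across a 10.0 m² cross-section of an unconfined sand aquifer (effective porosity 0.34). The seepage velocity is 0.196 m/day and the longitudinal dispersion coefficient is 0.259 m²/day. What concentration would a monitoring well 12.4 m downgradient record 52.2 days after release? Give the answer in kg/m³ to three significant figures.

For an instantaneous plane source, C(x,t) = M/(n_e·A·√(4πDt)) · exp(−(x−vt)²/(4Dt)), with n_e·A the pore (flow) area.
Plume center vt = 0.196 × 52.2 = 10.2312 m, so the well at 12.4 m is 2.1688 m downgradient of the peak.
√(4πDt) = 13.03 m, giving peak height M/(n_e·A·√(4πDt)) = 0.666/(0.34 × 10.0 × 13.03) = 0.01503 kg/m³.
(x−vt)²/(4Dt) = (2.1688)²/(4 × 0.259 × 52.2) = 0.08698; exp(−0.08698) = 0.9167.
C = 0.01503 × 0.9167 = 0.0138 kg/m³.

0.0138 kg/m³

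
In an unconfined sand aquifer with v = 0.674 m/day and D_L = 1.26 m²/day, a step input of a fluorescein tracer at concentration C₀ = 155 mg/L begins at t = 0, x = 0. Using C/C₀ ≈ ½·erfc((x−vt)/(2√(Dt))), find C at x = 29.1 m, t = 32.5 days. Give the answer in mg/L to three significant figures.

For a continuous step input, C/C₀ ≈ ½·erfc((x−vt)/(2√(Dt))).
vt = 0.674 × 32.5 = 21.905 m and 2√(Dt) = 2√(1.26 × 32.5) = 12.80 m.
Argument (x−vt)/(2√(Dt)) = (29.1 − 21.905)/12.80 = 0.5621; ½·erfc(0.5621) = 0.2133.
C = 155 × 0.2133 = 33.1 mg/L.

33.1 mg/L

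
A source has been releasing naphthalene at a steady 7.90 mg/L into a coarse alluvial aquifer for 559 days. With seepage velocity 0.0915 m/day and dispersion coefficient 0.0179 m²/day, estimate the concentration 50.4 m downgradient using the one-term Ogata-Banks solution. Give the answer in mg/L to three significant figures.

For a continuous step input, C/C₀ ≈ ½·erfc((x−vt)/(2√(Dt))).
vt = 0.0915 × 559 = 51.1485 m and 2√(Dt) = 2√(0.0179 × 559) = 6.326 m.
Argument (x−vt)/(2√(Dt)) = (50.4 − 51.1485)/6.326 = -0.1183; ½·erfc(-0.1183) = 0.5664.
C = 7.90 × 0.5664 = 4.47 mg/L.

4.47 mg/L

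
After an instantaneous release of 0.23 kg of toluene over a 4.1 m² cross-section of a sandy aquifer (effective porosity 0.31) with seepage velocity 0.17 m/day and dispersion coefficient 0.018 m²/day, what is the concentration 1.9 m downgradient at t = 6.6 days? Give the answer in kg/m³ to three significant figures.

0.0414 kg/m³

For an instantaneous plane source, C(x,t) = M/(n_e·A·√(4πDt)) · exp(−(x−vt)²/(4Dt)), with n_e·A the pore (flow) area.
Plume center vt = 0.17 × 6.6 = 1.122 m, so the well at 1.9 m is 0.778 m downgradient of the peak.
√(4πDt) = 1.222 m, giving peak height M/(n_e·A·√(4πDt)) = 0.23/(0.31 × 4.1 × 1.222) = 0.1481 kg/m³.
(x−vt)²/(4Dt) = (0.778)²/(4 × 0.018 × 6.6) = 1.274; exp(−1.274) = 0.2797.
C = 0.1481 × 0.2797 = 0.0414 kg/m³.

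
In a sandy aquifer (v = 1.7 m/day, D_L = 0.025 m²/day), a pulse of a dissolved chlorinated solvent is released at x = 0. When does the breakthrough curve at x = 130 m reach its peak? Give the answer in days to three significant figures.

For the 1D instantaneous-source solution, setting ∂C/∂t = 0 at fixed x gives v²t² + 2Dt − x² = 0, so t = (√(D² + v²x²) − D)/v².
√(D² + v²x²) = √(0.025² + 1.7² × 130²) = 221.0; v² = 2.89.
t = (221.0 − 0.025)/2.89 = 76.5 days (vs. the pure-advection estimate x/v = 76.5 d).

76.5 days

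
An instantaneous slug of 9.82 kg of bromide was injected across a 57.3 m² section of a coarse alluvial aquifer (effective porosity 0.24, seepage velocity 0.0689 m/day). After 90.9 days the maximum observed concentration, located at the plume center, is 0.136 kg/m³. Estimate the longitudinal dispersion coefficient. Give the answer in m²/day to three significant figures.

0.0241 m²/day

At the plume center C_max = M/(n_e·A·√(4πDt)), so D = M²/(4πt·(n_e·A·C_max)²).
n_e·A·C_max = 0.24 × 57.3 × 0.136 = 1.870 kg/m.
D = 9.82²/(4π × 90.9 × 1.870²) = 0.0241 m²/day.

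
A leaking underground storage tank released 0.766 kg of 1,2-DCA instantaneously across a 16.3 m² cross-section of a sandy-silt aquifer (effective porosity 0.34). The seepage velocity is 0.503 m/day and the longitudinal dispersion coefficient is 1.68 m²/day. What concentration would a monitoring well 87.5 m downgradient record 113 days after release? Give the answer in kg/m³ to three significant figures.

0.000821 kg/m³

For an instantaneous plane source, C(x,t) = M/(n_e·A·√(4πDt)) · exp(−(x−vt)²/(4Dt)), with n_e·A the pore (flow) area.
Plume center vt = 0.503 × 113 = 56.839 m, so the well at 87.5 m is 30.661 m downgradient of the peak.
√(4πDt) = 48.84 m, giving peak height M/(n_e·A·√(4πDt)) = 0.766/(0.34 × 16.3 × 48.84) = 0.002830 kg/m³.
(x−vt)²/(4Dt) = (30.661)²/(4 × 1.68 × 113) = 1.238; exp(−1.238) = 0.2900.
C = 0.002830 × 0.2900 = 0.000821 kg/m³.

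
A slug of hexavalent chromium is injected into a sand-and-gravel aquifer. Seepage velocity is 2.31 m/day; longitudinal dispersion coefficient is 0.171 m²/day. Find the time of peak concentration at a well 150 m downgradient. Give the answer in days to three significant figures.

For the 1D instantaneous-source solution, setting ∂C/∂t = 0 at fixed x gives v²t² + 2Dt − x² = 0, so t = (√(D² + v²x²) − D)/v².
√(D² + v²x²) = √(0.171² + 2.31² × 150²) = 346.5; v² = 5.3361.
t = (346.5 − 0.171)/5.3361 = 64.9 days (vs. the pure-advection estimate x/v = 64.9 d).

64.9 days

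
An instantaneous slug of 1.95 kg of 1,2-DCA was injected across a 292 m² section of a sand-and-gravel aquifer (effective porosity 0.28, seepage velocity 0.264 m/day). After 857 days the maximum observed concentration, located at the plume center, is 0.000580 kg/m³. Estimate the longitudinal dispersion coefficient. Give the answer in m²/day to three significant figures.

At the plume center C_max = M/(n_e·A·√(4πDt)), so D = M²/(4πt·(n_e·A·C_max)²).
n_e·A·C_max = 0.28 × 292 × 0.000580 = 0.04742 kg/m.
D = 1.95²/(4π × 857 × 0.04742²) = 0.157 m²/day.

0.157 m²/day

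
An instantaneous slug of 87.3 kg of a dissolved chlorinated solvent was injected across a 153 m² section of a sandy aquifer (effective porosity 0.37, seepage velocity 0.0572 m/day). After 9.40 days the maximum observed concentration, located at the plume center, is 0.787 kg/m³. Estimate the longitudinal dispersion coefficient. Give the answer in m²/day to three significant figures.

0.0325 m²/day

At the plume center C_max = M/(n_e·A·√(4πDt)), so D = M²/(4πt·(n_e·A·C_max)²).
n_e·A·C_max = 0.37 × 153 × 0.787 = 44.55 kg/m.
D = 87.3²/(4π × 9.40 × 44.55²) = 0.0325 m²/day.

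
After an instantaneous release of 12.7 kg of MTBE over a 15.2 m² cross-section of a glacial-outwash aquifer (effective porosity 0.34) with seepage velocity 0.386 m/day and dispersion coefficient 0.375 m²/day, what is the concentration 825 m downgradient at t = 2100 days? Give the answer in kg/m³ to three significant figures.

For an instantaneous plane source, C(x,t) = M/(n_e·A·√(4πDt)) · exp(−(x−vt)²/(4Dt)), with n_e·A the pore (flow) area.
Plume center vt = 0.386 × 2100 = 810.6 m, so the well at 825 m is 14.4 m downgradient of the peak.
√(4πDt) = 99.48 m, giving peak height M/(n_e·A·√(4πDt)) = 12.7/(0.34 × 15.2 × 99.48) = 0.02470 kg/m³.
(x−vt)²/(4Dt) = (14.4)²/(4 × 0.375 × 2100) = 0.06583; exp(−0.06583) = 0.9363.
C = 0.02470 × 0.9363 = 0.0231 kg/m³.

0.0231 kg/m³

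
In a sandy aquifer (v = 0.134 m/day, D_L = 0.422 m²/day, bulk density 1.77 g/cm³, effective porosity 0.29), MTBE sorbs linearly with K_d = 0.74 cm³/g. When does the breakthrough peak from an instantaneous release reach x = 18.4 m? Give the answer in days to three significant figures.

639 days

Retardation factor R = 1 + ρ_b·K_d/n = 1 + 1.77 × 0.74/0.29 = 5.517.
Sorption retards both mechanisms: v_R = v/R = 0.02429 m/day, D_R = D/R = 0.07649 m²/day.
Peak time from v_R²t² + 2D_R t − x² = 0: t = (√(D_R² + v_R²x²) − D_R)/v_R².
√(D_R² + v_R²x²) = √(0.07649² + 0.02429² × 18.4²) = 0.4534; v_R² = 0.0005900.
t = (0.4534 − 0.07649)/0.0005900 = 639 days.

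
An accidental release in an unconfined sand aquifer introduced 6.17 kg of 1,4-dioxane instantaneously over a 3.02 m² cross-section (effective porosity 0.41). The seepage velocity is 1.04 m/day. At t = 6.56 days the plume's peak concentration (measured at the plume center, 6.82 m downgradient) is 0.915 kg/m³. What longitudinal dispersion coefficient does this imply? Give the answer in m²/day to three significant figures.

At the plume center C_max = M/(n_e·A·√(4πDt)), so D = M²/(4πt·(n_e·A·C_max)²).
n_e·A·C_max = 0.41 × 3.02 × 0.915 = 1.133 kg/m.
D = 6.17²/(4π × 6.56 × 1.133²) = 0.360 m²/day.

0.360 m²/day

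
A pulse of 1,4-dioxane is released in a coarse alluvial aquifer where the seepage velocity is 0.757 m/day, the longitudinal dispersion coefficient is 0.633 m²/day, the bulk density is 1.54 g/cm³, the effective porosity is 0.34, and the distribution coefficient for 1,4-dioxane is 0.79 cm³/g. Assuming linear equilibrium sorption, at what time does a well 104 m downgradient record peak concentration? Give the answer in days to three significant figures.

Retardation factor R = 1 + ρ_b·K_d/n = 1 + 1.54 × 0.79/0.34 = 4.578.
Sorption retards both mechanisms: v_R = v/R = 0.1654 m/day, D_R = D/R = 0.1383 m²/day.
Peak time from v_R²t² + 2D_R t − x² = 0: t = (√(D_R² + v_R²x²) − D_R)/v_R².
√(D_R² + v_R²x²) = √(0.1383² + 0.1654² × 104²) = 17.20; v_R² = 0.02736.
t = (17.20 − 0.1383)/0.02736 = 624 days.

624 days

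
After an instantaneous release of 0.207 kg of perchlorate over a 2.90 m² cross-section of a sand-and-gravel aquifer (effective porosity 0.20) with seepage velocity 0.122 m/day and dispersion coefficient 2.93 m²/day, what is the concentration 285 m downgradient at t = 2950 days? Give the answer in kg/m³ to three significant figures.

0.000921 kg/m³

For an instantaneous plane source, C(x,t) = M/(n_e·A·√(4πDt)) · exp(−(x−vt)²/(4Dt)), with n_e·A the pore (flow) area.
Plume center vt = 0.122 × 2950 = 359.9 m, so the well at 285 m is 74.9 m upgradient of the peak.
√(4πDt) = 329.6 m, giving peak height M/(n_e·A·√(4πDt)) = 0.207/(0.20 × 2.90 × 329.6) = 0.001083 kg/m³.
(x−vt)²/(4Dt) = (-74.9)²/(4 × 2.93 × 2950) = 0.1623; exp(−0.1623) = 0.8502.
C = 0.001083 × 0.8502 = 0.000921 kg/m³.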